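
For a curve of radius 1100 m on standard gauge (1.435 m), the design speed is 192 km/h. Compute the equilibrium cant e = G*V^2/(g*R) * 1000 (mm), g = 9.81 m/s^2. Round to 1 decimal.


Convert speed: V = 192 / 3.6 = 53.3333 m/s
Apply formula: e = 1.435 * 53.3333^2 / (9.81 * 1100)
e = 1.435 * 2844.4444 / 10791.0
e = 0.378258 m = 378.3 mm

378.3


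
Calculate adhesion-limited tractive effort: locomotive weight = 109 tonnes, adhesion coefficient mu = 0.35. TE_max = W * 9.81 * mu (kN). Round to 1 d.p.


TE_max = W * g * mu
TE_max = 109 * 9.81 * 0.35
TE_max = 1069.29 * 0.35
TE_max = 374.3 kN

374.3


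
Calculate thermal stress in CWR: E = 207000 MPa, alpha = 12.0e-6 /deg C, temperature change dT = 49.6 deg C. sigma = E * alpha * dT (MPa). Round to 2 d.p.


sigma = E * alpha * dT
sigma = 207000 * 12.0e-6 * 49.6
sigma = 2.484 * 49.6
sigma = 123.21 MPa

123.21


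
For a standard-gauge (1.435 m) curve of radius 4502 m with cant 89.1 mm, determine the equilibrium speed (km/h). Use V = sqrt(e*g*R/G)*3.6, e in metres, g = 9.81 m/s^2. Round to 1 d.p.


Convert cant: e = 89.1 mm = 0.0891 m
V_ms = sqrt(0.0891 * 9.81 * 4502 / 1.435)
V_ms = sqrt(2742.207416) = 52.3661 m/s
V = 52.3661 * 3.6 = 188.5 km/h

188.5


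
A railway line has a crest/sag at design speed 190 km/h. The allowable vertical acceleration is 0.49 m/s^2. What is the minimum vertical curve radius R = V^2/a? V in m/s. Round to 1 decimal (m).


Convert speed: V = 190 / 3.6 = 52.7778 m/s
V^2 = 2785.4938 m^2/s^2
R_v = 2785.4938 / 0.49
R_v = 5684.7 m

5684.7


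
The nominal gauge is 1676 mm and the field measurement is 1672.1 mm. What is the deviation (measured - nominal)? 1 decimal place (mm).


Deviation = measured - nominal
Deviation = 1672.1 - 1676
Deviation = -3.9 mm

-3.9


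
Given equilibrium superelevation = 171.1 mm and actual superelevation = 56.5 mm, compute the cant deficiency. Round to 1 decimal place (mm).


Cant deficiency = equilibrium cant - actual cant
CD = 171.1 - 56.5
CD = 114.6 mm

114.6


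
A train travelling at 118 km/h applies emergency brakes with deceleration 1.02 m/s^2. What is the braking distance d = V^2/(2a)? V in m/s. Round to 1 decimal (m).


Convert speed: V = 118 / 3.6 = 32.7778 m/s
V^2 = 1074.3827
d = 1074.3827 / (2 * 1.02)
d = 1074.3827 / 2.04
d = 526.7 m

526.7


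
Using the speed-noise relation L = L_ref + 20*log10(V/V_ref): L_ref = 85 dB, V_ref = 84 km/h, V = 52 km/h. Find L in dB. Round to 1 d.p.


V/V_ref = 52 / 84 = 0.619048
log10(0.619048) = -0.208276
20 * -0.208276 = -4.1655
L = 85 + -4.1655 = 80.8 dB

80.8


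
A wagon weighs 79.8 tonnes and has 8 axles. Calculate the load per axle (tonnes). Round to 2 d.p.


Load per axle = total weight / number of axles
Load = 79.8 / 8
Load = 9.98 tonnes

9.98


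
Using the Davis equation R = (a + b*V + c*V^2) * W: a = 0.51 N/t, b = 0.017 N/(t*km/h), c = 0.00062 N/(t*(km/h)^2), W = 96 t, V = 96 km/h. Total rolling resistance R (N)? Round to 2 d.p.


b*V = 0.017 * 96 = 1.632
c*V^2 = 0.00062 * 9216 = 5.71392
R_per_t = 0.51 + 1.632 + 5.71392 = 7.85592 N/t
R_total = 7.85592 * 96 = 754.17 N

754.17


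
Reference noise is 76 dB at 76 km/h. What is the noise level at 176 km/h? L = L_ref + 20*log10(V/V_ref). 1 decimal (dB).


V/V_ref = 176 / 76 = 2.315789
log10(2.315789) = 0.364699
20 * 0.364699 = 7.294
L = 76 + 7.294 = 83.3 dB

83.3


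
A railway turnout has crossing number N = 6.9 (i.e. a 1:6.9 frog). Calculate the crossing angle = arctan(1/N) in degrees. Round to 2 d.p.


1/N = 1/6.9 = 0.144928
angle = arctan(0.144928) = 0.143925 rad
angle = 0.143925 * 180/pi = 8.25 degrees

8.25


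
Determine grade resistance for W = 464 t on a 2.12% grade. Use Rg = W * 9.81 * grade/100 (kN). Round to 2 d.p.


Rg = W * 9.81 * grade / 100
Rg = 464 * 9.81 * 2.12 / 100
Rg = 4551.84 * 0.0212
Rg = 96.50 kN

96.50


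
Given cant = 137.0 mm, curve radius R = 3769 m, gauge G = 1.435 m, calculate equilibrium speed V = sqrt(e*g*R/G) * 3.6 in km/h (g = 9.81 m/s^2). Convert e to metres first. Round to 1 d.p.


Convert cant: e = 137.0 mm = 0.1370 m
V_ms = sqrt(0.1370 * 9.81 * 3769 / 1.435)
V_ms = sqrt(3529.911449) = 59.4131 m/s
V = 59.4131 * 3.6 = 213.9 km/h

213.9


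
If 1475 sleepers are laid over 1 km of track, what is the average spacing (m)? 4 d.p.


Spacing = 1000 m / number of sleepers
Spacing = 1000 / 1475
Spacing = 0.6780 m

0.6780


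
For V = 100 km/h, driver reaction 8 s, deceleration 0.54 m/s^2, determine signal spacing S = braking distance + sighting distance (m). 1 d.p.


V = 100 / 3.6 = 27.7778 m/s
Braking distance = 27.7778^2 / (2*0.54) = 714.449 m
Sighting distance = 27.7778 * 8 = 222.2222 m
S = 714.449 + 222.2222 = 936.7 m

936.7


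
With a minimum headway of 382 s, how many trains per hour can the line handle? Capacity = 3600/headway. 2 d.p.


Capacity = 3600 / headway
Capacity = 3600 / 382
Capacity = 9.42 trains/hour

9.42


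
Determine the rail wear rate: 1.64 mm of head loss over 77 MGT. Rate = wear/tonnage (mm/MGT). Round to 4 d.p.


Wear rate = total wear / cumulative tonnage
Rate = 1.64 / 77
Rate = 0.0213 mm/MGT

0.0213


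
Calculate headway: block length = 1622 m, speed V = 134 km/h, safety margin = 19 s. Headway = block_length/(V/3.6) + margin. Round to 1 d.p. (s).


V = 134 / 3.6 = 37.2222 m/s
Block traversal time = 1622 / 37.2222 = 43.5761 s
Headway = 43.5761 + 19
Headway = 62.6 s

62.6


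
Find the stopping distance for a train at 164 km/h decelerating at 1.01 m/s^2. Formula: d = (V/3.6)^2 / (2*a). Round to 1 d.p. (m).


Convert speed: V = 164 / 3.6 = 45.5556 m/s
V^2 = 2075.3086
d = 2075.3086 / (2 * 1.01)
d = 2075.3086 / 2.02
d = 1027.4 m

1027.4


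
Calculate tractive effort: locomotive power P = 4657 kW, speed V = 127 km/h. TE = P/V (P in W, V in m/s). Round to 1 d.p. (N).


Convert: P = 4657 kW = 4657000 W
V = 127 / 3.6 = 35.2778 m/s
TE = 4657000 / 35.2778
TE = 132009.4 N

132009.4


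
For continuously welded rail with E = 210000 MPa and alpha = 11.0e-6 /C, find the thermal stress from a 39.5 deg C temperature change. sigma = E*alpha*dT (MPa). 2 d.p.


sigma = E * alpha * dT
sigma = 210000 * 11.0e-6 * 39.5
sigma = 2.31 * 39.5
sigma = 91.25 MPa

91.25


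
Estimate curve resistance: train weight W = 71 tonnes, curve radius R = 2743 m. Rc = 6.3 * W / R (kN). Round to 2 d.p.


Rc = 6.3 * W / R
Rc = 6.3 * 71 / 2743
Rc = 447.3 / 2743
Rc = 0.16 kN

0.16


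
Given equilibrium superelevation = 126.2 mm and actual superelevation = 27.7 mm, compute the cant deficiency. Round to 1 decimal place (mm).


Cant deficiency = equilibrium cant - actual cant
CD = 126.2 - 27.7
CD = 98.5 mm

98.5


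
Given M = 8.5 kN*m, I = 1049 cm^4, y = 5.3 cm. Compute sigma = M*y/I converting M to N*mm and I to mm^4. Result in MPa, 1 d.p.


Convert units:
M = 8.5 kN*m = 8500000 N*mm
y = 5.3 cm = 53 mm
I = 1049 cm^4 = 10490000 mm^4
sigma = 8500000 * 53 / 10490000
sigma = 42.9 MPa

42.9


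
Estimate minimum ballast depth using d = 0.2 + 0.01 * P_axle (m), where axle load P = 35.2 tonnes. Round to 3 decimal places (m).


d = 0.2 + 0.01 * 35.2
d = 0.2 + 0.352
d = 0.552 m

0.552


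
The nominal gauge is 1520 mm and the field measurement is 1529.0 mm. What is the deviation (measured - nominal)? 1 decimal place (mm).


Deviation = measured - nominal
Deviation = 1529.0 - 1520
Deviation = 9.0 mm

9.0


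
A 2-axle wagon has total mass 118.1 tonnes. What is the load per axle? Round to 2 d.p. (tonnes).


Load per axle = total weight / number of axles
Load = 118.1 / 2
Load = 59.05 tonnes

59.05


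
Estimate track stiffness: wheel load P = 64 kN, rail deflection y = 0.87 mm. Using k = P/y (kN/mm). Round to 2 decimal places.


Track stiffness k = P / y
k = 64 / 0.87
k = 73.56 kN/mm

73.56


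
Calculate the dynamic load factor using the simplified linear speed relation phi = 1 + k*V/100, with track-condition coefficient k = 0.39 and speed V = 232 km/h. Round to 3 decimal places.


phi = 1 + k * V / 100
phi = 1 + 0.39 * 232 / 100
phi = 1 + 0.9048
phi = 1.905

1.905


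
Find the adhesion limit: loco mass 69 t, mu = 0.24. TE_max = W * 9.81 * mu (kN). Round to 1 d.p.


TE_max = W * g * mu
TE_max = 69 * 9.81 * 0.24
TE_max = 676.89 * 0.24
TE_max = 162.5 kN

162.5


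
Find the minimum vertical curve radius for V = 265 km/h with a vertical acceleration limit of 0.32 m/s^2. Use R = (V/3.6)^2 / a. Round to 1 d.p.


Convert speed: V = 265 / 3.6 = 73.6111 m/s
V^2 = 5418.5957 m^2/s^2
R_v = 5418.5957 / 0.32
R_v = 16933.1 m

16933.1


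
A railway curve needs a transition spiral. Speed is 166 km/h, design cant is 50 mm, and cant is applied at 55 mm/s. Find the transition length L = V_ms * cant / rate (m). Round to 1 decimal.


Convert speed: V = 166 / 3.6 = 46.1111 m/s
L = 46.1111 * 50 / 55
L = 2305.5556 / 55
L = 41.9 m

41.9


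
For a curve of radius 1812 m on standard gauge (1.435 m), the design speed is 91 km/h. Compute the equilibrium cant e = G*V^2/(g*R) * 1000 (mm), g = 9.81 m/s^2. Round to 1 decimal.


Convert speed: V = 91 / 3.6 = 25.2778 m/s
Apply formula: e = 1.435 * 25.2778^2 / (9.81 * 1812)
e = 1.435 * 638.966 / 17775.72
e = 0.051583 m = 51.6 mm

51.6


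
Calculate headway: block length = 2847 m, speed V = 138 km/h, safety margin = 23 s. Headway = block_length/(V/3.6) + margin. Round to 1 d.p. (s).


V = 138 / 3.6 = 38.3333 m/s
Block traversal time = 2847 / 38.3333 = 74.2696 s
Headway = 74.2696 + 23
Headway = 97.3 s

97.3


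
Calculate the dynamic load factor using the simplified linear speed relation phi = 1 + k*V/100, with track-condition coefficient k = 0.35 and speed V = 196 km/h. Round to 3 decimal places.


phi = 1 + k * V / 100
phi = 1 + 0.35 * 196 / 100
phi = 1 + 0.686
phi = 1.686

1.686


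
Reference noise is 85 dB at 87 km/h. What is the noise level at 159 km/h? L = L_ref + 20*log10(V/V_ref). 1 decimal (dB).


V/V_ref = 159 / 87 = 1.827586
log10(1.827586) = 0.261878
20 * 0.261878 = 5.2376
L = 85 + 5.2376 = 90.2 dB

90.2


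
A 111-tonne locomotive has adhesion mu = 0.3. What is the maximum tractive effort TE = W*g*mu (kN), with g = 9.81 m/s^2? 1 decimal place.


TE_max = W * g * mu
TE_max = 111 * 9.81 * 0.3
TE_max = 1088.91 * 0.3
TE_max = 326.7 kN

326.7


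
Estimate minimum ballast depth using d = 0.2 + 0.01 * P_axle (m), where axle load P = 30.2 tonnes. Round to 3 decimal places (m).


d = 0.2 + 0.01 * 30.2
d = 0.2 + 0.302
d = 0.502 m

0.502


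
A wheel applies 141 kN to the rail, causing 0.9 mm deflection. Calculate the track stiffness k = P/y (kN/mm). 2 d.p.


Track stiffness k = P / y
k = 141 / 0.9
k = 156.67 kN/mm

156.67


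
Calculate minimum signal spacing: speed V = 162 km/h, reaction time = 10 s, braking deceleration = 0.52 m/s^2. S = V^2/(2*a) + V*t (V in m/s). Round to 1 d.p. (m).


V = 162 / 3.6 = 45.0 m/s
Braking distance = 45.0^2 / (2*0.52) = 1947.1154 m
Sighting distance = 45.0 * 10 = 450.0 m
S = 1947.1154 + 450.0 = 2397.1 m

2397.1


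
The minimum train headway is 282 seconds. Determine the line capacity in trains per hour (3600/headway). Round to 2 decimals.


Capacity = 3600 / headway
Capacity = 3600 / 282
Capacity = 12.77 trains/hour

12.77


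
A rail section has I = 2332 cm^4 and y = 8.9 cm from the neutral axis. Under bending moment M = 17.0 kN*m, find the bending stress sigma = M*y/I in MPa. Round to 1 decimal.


Convert units:
M = 17.0 kN*m = 17000000 N*mm
y = 8.9 cm = 89 mm
I = 2332 cm^4 = 23320000 mm^4
sigma = 17000000 * 89 / 23320000
sigma = 64.9 MPa

64.9


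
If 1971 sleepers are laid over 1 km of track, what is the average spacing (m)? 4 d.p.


Spacing = 1000 m / number of sleepers
Spacing = 1000 / 1971
Spacing = 0.5074 m

0.5074


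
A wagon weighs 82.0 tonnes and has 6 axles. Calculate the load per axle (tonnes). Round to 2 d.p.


Load per axle = total weight / number of axles
Load = 82.0 / 6
Load = 13.67 tonnes

13.67


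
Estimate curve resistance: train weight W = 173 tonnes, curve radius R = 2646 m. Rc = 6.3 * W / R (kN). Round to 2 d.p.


Rc = 6.3 * W / R
Rc = 6.3 * 173 / 2646
Rc = 1089.9 / 2646
Rc = 0.41 kN

0.41


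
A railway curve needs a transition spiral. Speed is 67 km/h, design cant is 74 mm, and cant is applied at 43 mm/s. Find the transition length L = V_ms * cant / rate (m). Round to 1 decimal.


Convert speed: V = 67 / 3.6 = 18.6111 m/s
L = 18.6111 * 74 / 43
L = 1377.2222 / 43
L = 32.0 m

32.0


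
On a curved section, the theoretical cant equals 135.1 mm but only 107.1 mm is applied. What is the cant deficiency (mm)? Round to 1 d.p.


Cant deficiency = equilibrium cant - actual cant
CD = 135.1 - 107.1
CD = 28.0 mm

28.0


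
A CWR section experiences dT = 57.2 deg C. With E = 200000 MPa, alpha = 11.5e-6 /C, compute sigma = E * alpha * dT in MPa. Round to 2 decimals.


sigma = E * alpha * dT
sigma = 200000 * 11.5e-6 * 57.2
sigma = 2.3 * 57.2
sigma = 131.56 MPa

131.56


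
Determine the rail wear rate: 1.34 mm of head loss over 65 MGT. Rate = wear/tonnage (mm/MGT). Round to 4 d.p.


Wear rate = total wear / cumulative tonnage
Rate = 1.34 / 65
Rate = 0.0206 mm/MGT

0.0206


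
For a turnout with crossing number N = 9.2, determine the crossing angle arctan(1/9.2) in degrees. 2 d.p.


1/N = 1/9.2 = 0.108696
angle = arctan(0.108696) = 0.108271 rad
angle = 0.108271 * 180/pi = 6.20 degrees

6.20


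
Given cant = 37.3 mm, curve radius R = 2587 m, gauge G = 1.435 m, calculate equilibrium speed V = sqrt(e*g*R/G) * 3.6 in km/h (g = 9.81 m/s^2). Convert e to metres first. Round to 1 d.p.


Convert cant: e = 37.3 mm = 0.0373 m
V_ms = sqrt(0.0373 * 9.81 * 2587 / 1.435)
V_ms = sqrt(659.663367) = 25.6839 m/s
V = 25.6839 * 3.6 = 92.5 km/h

92.5


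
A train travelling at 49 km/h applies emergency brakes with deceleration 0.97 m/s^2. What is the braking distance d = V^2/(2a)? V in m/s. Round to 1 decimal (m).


Convert speed: V = 49 / 3.6 = 13.6111 m/s
V^2 = 185.2623
d = 185.2623 / (2 * 0.97)
d = 185.2623 / 1.94
d = 95.5 m

95.5


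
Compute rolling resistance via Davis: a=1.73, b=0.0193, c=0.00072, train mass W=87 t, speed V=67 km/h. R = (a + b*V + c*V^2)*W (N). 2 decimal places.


b*V = 0.0193 * 67 = 1.2931
c*V^2 = 0.00072 * 4489 = 3.23208
R_per_t = 1.73 + 1.2931 + 3.23208 = 6.25518 N/t
R_total = 6.25518 * 87 = 544.20 N

544.20


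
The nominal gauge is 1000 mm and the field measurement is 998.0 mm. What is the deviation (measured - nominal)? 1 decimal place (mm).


Deviation = measured - nominal
Deviation = 998.0 - 1000
Deviation = -2.0 mm

-2.0


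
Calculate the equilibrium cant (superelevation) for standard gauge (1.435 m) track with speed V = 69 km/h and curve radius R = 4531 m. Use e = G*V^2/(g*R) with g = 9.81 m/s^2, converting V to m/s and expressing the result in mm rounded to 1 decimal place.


Convert speed: V = 69 / 3.6 = 19.1667 m/s
Apply formula: e = 1.435 * 19.1667^2 / (9.81 * 4531)
e = 1.435 * 367.3611 / 44449.11
e = 0.01186 m = 11.9 mm

11.9


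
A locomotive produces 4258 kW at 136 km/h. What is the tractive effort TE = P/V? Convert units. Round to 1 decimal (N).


Convert: P = 4258 kW = 4258000 W
V = 136 / 3.6 = 37.7778 m/s
TE = 4258000 / 37.7778
TE = 112711.8 N

112711.8


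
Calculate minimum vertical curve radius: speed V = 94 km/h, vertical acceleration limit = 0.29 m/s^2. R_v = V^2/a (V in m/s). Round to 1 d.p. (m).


Convert speed: V = 94 / 3.6 = 26.1111 m/s
V^2 = 681.7901 m^2/s^2
R_v = 681.7901 / 0.29
R_v = 2351.0 m

2351.0


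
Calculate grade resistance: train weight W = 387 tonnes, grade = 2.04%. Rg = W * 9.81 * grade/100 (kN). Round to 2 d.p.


Rg = W * 9.81 * grade / 100
Rg = 387 * 9.81 * 2.04 / 100
Rg = 3796.47 * 0.0204
Rg = 77.45 kN

77.45


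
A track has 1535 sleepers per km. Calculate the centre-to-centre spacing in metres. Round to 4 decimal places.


Spacing = 1000 m / number of sleepers
Spacing = 1000 / 1535
Spacing = 0.6515 m

0.6515


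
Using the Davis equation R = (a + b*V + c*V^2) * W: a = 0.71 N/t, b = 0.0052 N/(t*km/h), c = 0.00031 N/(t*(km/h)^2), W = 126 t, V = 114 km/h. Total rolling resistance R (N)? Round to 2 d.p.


b*V = 0.0052 * 114 = 0.5928
c*V^2 = 0.00031 * 12996 = 4.02876
R_per_t = 0.71 + 0.5928 + 4.02876 = 5.33156 N/t
R_total = 5.33156 * 126 = 671.78 N

671.78


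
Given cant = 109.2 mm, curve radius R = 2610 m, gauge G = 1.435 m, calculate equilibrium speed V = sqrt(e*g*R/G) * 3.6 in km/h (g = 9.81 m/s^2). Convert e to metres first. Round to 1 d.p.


Convert cant: e = 109.2 mm = 0.1092 m
V_ms = sqrt(0.1092 * 9.81 * 2610 / 1.435)
V_ms = sqrt(1948.409561) = 44.1408 m/s
V = 44.1408 * 3.6 = 158.9 km/h

158.9


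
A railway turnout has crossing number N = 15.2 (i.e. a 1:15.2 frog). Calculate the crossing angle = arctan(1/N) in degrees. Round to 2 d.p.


1/N = 1/15.2 = 0.065789
angle = arctan(0.065789) = 0.065695 rad
angle = 0.065695 * 180/pi = 3.76 degrees

3.76


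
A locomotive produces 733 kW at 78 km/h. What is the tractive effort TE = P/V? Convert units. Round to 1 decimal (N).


Convert: P = 733 kW = 733000 W
V = 78 / 3.6 = 21.6667 m/s
TE = 733000 / 21.6667
TE = 33830.8 N

33830.8


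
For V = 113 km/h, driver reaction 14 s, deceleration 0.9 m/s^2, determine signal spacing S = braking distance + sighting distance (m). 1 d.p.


V = 113 / 3.6 = 31.3889 m/s
Braking distance = 31.3889^2 / (2*0.9) = 547.368 m
Sighting distance = 31.3889 * 14 = 439.4444 m
S = 547.368 + 439.4444 = 986.8 m

986.8


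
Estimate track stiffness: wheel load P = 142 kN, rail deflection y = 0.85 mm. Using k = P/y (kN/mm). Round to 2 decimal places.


Track stiffness k = P / y
k = 142 / 0.85
k = 167.06 kN/mm

167.06


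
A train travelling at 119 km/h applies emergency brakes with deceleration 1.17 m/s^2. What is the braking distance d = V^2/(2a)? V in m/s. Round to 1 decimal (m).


Convert speed: V = 119 / 3.6 = 33.0556 m/s
V^2 = 1092.6698
d = 1092.6698 / (2 * 1.17)
d = 1092.6698 / 2.34
d = 467.0 m

467.0


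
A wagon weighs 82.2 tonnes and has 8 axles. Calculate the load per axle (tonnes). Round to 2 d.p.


Load per axle = total weight / number of axles
Load = 82.2 / 8
Load = 10.28 tonnes

10.28


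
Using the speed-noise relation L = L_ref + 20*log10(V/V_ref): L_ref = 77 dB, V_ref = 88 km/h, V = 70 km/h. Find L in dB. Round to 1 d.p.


V/V_ref = 70 / 88 = 0.795455
log10(0.795455) = -0.099385
20 * -0.099385 = -1.9877
L = 77 + -1.9877 = 75.0 dB

75.0


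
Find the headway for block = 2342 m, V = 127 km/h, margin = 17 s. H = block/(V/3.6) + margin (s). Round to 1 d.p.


V = 127 / 3.6 = 35.2778 m/s
Block traversal time = 2342 / 35.2778 = 66.3874 s
Headway = 66.3874 + 17
Headway = 83.4 s

83.4


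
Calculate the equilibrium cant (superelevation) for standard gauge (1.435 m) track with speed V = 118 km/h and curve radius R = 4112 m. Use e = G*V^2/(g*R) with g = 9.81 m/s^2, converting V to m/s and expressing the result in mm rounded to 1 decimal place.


Convert speed: V = 118 / 3.6 = 32.7778 m/s
Apply formula: e = 1.435 * 32.7778^2 / (9.81 * 4112)
e = 1.435 * 1074.3827 / 40338.72
e = 0.03822 m = 38.2 mm

38.2


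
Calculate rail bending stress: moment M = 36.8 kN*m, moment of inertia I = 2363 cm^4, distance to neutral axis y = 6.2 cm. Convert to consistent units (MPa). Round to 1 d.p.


Convert units:
M = 36.8 kN*m = 36800000 N*mm
y = 6.2 cm = 62 mm
I = 2363 cm^4 = 23630000 mm^4
sigma = 36800000 * 62 / 23630000
sigma = 96.6 MPa

96.6


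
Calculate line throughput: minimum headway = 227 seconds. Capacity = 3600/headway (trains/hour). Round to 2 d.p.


Capacity = 3600 / headway
Capacity = 3600 / 227
Capacity = 15.86 trains/hour

15.86


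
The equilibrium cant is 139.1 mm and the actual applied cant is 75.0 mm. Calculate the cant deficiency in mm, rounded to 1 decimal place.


Cant deficiency = equilibrium cant - actual cant
CD = 139.1 - 75.0
CD = 64.1 mm

64.1


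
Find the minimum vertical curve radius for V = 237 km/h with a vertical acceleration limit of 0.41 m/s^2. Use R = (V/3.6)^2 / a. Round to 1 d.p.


Convert speed: V = 237 / 3.6 = 65.8333 m/s
V^2 = 4334.0278 m^2/s^2
R_v = 4334.0278 / 0.41
R_v = 10570.8 m

10570.8


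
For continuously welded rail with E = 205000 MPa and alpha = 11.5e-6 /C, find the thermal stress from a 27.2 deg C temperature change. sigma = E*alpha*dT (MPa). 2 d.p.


sigma = E * alpha * dT
sigma = 205000 * 11.5e-6 * 27.2
sigma = 2.3575 * 27.2
sigma = 64.12 MPa

64.12


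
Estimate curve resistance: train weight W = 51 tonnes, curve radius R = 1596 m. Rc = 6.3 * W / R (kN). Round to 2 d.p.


Rc = 6.3 * W / R
Rc = 6.3 * 51 / 1596
Rc = 321.3 / 1596
Rc = 0.20 kN

0.20


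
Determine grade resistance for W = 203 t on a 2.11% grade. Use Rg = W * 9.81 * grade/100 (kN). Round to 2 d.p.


Rg = W * 9.81 * grade / 100
Rg = 203 * 9.81 * 2.11 / 100
Rg = 1991.43 * 0.0211
Rg = 42.02 kN

42.02


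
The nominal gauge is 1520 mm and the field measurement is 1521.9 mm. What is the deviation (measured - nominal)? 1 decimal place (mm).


Deviation = measured - nominal
Deviation = 1521.9 - 1520
Deviation = 1.9 mm

1.9


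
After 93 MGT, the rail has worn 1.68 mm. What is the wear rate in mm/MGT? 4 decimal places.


Wear rate = total wear / cumulative tonnage
Rate = 1.68 / 93
Rate = 0.0181 mm/MGT

0.0181


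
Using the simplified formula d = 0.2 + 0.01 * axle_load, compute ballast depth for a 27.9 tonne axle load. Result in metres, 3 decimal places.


d = 0.2 + 0.01 * 27.9
d = 0.2 + 0.279
d = 0.479 m

0.479


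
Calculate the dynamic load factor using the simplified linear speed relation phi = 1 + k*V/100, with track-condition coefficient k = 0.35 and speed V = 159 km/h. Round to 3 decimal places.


phi = 1 + k * V / 100
phi = 1 + 0.35 * 159 / 100
phi = 1 + 0.5565
phi = 1.557

1.557


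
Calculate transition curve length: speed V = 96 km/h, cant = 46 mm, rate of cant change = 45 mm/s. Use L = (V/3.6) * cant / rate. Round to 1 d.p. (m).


Convert speed: V = 96 / 3.6 = 26.6667 m/s
L = 26.6667 * 46 / 45
L = 1226.6667 / 45
L = 27.3 m

27.3


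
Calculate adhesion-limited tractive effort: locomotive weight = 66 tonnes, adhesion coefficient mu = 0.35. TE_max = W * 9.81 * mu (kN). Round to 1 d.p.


TE_max = W * g * mu
TE_max = 66 * 9.81 * 0.35
TE_max = 647.46 * 0.35
TE_max = 226.6 kN

226.6


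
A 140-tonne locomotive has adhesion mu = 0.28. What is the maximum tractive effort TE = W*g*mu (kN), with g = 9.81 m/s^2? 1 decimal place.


TE_max = W * g * mu
TE_max = 140 * 9.81 * 0.28
TE_max = 1373.4 * 0.28
TE_max = 384.6 kN

384.6


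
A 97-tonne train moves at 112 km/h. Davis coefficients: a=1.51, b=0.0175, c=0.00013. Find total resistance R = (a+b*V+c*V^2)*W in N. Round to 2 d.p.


b*V = 0.0175 * 112 = 1.96
c*V^2 = 0.00013 * 12544 = 1.63072
R_per_t = 1.51 + 1.96 + 1.63072 = 5.10072 N/t
R_total = 5.10072 * 97 = 494.77 N

494.77


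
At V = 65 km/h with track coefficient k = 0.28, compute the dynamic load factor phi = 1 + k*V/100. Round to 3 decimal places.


phi = 1 + k * V / 100
phi = 1 + 0.28 * 65 / 100
phi = 1 + 0.182
phi = 1.182

1.182


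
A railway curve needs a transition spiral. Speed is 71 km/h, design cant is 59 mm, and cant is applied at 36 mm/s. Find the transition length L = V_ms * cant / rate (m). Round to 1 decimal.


Convert speed: V = 71 / 3.6 = 19.7222 m/s
L = 19.7222 * 59 / 36
L = 1163.6111 / 36
L = 32.3 m

32.3


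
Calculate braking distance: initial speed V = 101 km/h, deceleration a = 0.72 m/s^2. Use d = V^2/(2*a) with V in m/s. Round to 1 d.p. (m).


Convert speed: V = 101 / 3.6 = 28.0556 m/s
V^2 = 787.1142
d = 787.1142 / (2 * 0.72)
d = 787.1142 / 1.44
d = 546.6 m

546.6


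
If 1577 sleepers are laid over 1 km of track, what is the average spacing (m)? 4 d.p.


Spacing = 1000 m / number of sleepers
Spacing = 1000 / 1577
Spacing = 0.6341 m

0.6341


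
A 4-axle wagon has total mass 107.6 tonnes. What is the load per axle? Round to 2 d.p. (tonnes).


Load per axle = total weight / number of axles
Load = 107.6 / 4
Load = 26.90 tonnes

26.90


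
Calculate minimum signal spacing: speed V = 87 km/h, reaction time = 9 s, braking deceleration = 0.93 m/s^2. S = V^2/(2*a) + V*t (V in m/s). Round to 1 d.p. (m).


V = 87 / 3.6 = 24.1667 m/s
Braking distance = 24.1667^2 / (2*0.93) = 313.9934 m
Sighting distance = 24.1667 * 9 = 217.5 m
S = 313.9934 + 217.5 = 531.5 m

531.5


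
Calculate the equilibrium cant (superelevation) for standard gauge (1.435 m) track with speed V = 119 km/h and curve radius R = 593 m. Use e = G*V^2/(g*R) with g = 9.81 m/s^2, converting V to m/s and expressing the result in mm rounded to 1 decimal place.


Convert speed: V = 119 / 3.6 = 33.0556 m/s
Apply formula: e = 1.435 * 33.0556^2 / (9.81 * 593)
e = 1.435 * 1092.6698 / 5817.33
e = 0.269536 m = 269.5 mm

269.5


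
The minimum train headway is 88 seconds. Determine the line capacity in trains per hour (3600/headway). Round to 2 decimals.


Capacity = 3600 / headway
Capacity = 3600 / 88
Capacity = 40.91 trains/hour

40.91


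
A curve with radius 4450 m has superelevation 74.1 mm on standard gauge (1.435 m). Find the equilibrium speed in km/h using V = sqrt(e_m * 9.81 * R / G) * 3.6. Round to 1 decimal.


Convert cant: e = 74.1 mm = 0.0741 m
V_ms = sqrt(0.0741 * 9.81 * 4450 / 1.435)
V_ms = sqrt(2254.214948) = 47.4786 m/s
V = 47.4786 * 3.6 = 170.9 km/h

170.9


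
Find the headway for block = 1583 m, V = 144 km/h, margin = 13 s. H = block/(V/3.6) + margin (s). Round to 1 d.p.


V = 144 / 3.6 = 40.0 m/s
Block traversal time = 1583 / 40.0 = 39.575 s
Headway = 39.575 + 13
Headway = 52.6 s

52.6


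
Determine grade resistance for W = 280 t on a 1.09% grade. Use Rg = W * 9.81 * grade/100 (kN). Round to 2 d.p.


Rg = W * 9.81 * grade / 100
Rg = 280 * 9.81 * 1.09 / 100
Rg = 2746.8 * 0.0109
Rg = 29.94 kN

29.94


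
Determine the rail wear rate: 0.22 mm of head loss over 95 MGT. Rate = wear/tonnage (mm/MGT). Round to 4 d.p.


Wear rate = total wear / cumulative tonnage
Rate = 0.22 / 95
Rate = 0.0023 mm/MGT

0.0023


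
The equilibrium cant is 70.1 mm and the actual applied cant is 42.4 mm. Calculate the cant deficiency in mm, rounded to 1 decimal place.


Cant deficiency = equilibrium cant - actual cant
CD = 70.1 - 42.4
CD = 27.7 mm

27.7


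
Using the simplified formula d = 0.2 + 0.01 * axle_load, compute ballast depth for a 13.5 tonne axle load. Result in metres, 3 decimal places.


d = 0.2 + 0.01 * 13.5
d = 0.2 + 0.135
d = 0.335 m

0.335


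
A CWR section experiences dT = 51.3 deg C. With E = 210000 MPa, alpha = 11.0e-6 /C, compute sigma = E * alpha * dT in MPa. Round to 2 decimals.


sigma = E * alpha * dT
sigma = 210000 * 11.0e-6 * 51.3
sigma = 2.31 * 51.3
sigma = 118.50 MPa

118.50


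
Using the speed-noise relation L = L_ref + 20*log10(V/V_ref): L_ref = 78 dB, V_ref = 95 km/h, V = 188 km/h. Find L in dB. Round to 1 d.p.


V/V_ref = 188 / 95 = 1.978947
log10(1.978947) = 0.296434
20 * 0.296434 = 5.9287
L = 78 + 5.9287 = 83.9 dB

83.9


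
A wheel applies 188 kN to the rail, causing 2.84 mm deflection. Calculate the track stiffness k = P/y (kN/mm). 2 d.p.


Track stiffness k = P / y
k = 188 / 2.84
k = 66.20 kN/mm

66.20


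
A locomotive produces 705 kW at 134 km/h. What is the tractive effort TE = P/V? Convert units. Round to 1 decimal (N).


Convert: P = 705 kW = 705000 W
V = 134 / 3.6 = 37.2222 m/s
TE = 705000 / 37.2222
TE = 18940.3 N

18940.3


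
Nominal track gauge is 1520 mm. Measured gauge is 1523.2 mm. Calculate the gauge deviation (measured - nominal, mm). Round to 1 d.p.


Deviation = measured - nominal
Deviation = 1523.2 - 1520
Deviation = 3.2 mm

3.2


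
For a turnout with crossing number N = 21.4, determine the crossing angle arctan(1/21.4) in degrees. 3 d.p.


1/N = 1/21.4 = 0.046729
angle = arctan(0.046729) = 0.046695 rad
angle = 0.046695 * 180/pi = 2.675 degrees

2.675


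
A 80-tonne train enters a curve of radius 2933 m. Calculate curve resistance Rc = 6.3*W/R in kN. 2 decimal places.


Rc = 6.3 * W / R
Rc = 6.3 * 80 / 2933
Rc = 504.0 / 2933
Rc = 0.17 kN

0.17


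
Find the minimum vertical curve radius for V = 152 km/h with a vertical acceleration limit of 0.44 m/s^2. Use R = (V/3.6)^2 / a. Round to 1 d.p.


Convert speed: V = 152 / 3.6 = 42.2222 m/s
V^2 = 1782.716 m^2/s^2
R_v = 1782.716 / 0.44
R_v = 4051.6 m

4051.6


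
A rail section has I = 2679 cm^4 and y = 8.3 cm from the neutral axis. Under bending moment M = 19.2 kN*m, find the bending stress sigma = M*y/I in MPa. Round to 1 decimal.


Convert units:
M = 19.2 kN*m = 19200000 N*mm
y = 8.3 cm = 83 mm
I = 2679 cm^4 = 26790000 mm^4
sigma = 19200000 * 83 / 26790000
sigma = 59.5 MPa

59.5


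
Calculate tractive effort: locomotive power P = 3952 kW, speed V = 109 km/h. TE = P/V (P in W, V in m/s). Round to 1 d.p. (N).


Convert: P = 3952 kW = 3952000 W
V = 109 / 3.6 = 30.2778 m/s
TE = 3952000 / 30.2778
TE = 130524.8 N

130524.8


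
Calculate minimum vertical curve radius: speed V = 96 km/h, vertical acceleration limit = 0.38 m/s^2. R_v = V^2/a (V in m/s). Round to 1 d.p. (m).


Convert speed: V = 96 / 3.6 = 26.6667 m/s
V^2 = 711.1111 m^2/s^2
R_v = 711.1111 / 0.38
R_v = 1871.3 m

1871.3


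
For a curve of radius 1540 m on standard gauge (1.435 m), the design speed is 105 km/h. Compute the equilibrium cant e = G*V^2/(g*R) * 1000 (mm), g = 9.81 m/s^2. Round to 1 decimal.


Convert speed: V = 105 / 3.6 = 29.1667 m/s
Apply formula: e = 1.435 * 29.1667^2 / (9.81 * 1540)
e = 1.435 * 850.6944 / 15107.4
e = 0.080805 m = 80.8 mm

80.8


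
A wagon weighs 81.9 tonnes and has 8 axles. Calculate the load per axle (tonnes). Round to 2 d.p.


Load per axle = total weight / number of axles
Load = 81.9 / 8
Load = 10.24 tonnes

10.24


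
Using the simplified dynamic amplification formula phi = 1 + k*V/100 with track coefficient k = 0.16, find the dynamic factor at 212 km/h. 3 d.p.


phi = 1 + k * V / 100
phi = 1 + 0.16 * 212 / 100
phi = 1 + 0.3392
phi = 1.339

1.339


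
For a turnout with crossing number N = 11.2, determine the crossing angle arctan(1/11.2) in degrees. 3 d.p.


1/N = 1/11.2 = 0.089286
angle = arctan(0.089286) = 0.08905 rad
angle = 0.08905 * 180/pi = 5.102 degrees

5.102


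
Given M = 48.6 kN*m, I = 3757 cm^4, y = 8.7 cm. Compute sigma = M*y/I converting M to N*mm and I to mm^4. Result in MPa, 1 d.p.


Convert units:
M = 48.6 kN*m = 48600000 N*mm
y = 8.7 cm = 87 mm
I = 3757 cm^4 = 37570000 mm^4
sigma = 48600000 * 87 / 37570000
sigma = 112.5 MPa

112.5


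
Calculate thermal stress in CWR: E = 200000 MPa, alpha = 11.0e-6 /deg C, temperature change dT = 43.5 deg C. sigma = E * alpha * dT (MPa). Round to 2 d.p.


sigma = E * alpha * dT
sigma = 200000 * 11.0e-6 * 43.5
sigma = 2.2 * 43.5
sigma = 95.70 MPa

95.70


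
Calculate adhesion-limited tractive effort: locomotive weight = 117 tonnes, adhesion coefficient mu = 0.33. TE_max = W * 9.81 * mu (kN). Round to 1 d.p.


TE_max = W * g * mu
TE_max = 117 * 9.81 * 0.33
TE_max = 1147.77 * 0.33
TE_max = 378.8 kN

378.8


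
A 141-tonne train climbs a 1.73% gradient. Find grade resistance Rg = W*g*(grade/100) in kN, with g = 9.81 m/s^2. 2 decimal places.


Rg = W * 9.81 * grade / 100
Rg = 141 * 9.81 * 1.73 / 100
Rg = 1383.21 * 0.0173
Rg = 23.93 kN

23.93


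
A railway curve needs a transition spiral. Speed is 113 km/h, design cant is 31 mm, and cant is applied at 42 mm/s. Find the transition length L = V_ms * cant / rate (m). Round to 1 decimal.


Convert speed: V = 113 / 3.6 = 31.3889 m/s
L = 31.3889 * 31 / 42
L = 973.0556 / 42
L = 23.2 m

23.2


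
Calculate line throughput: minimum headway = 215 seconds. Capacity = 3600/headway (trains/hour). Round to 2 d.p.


Capacity = 3600 / headway
Capacity = 3600 / 215
Capacity = 16.74 trains/hour

16.74


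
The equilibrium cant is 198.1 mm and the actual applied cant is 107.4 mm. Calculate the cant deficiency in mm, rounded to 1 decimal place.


Cant deficiency = equilibrium cant - actual cant
CD = 198.1 - 107.4
CD = 90.7 mm

90.7


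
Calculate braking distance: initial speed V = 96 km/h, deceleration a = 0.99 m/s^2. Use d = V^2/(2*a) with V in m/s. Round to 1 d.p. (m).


Convert speed: V = 96 / 3.6 = 26.6667 m/s
V^2 = 711.1111
d = 711.1111 / (2 * 0.99)
d = 711.1111 / 1.98
d = 359.1 m

359.1


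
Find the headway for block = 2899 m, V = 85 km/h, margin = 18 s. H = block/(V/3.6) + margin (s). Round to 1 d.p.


V = 85 / 3.6 = 23.6111 m/s
Block traversal time = 2899 / 23.6111 = 122.7812 s
Headway = 122.7812 + 18
Headway = 140.8 s

140.8


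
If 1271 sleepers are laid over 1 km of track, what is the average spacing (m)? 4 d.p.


Spacing = 1000 m / number of sleepers
Spacing = 1000 / 1271
Spacing = 0.7868 m

0.7868


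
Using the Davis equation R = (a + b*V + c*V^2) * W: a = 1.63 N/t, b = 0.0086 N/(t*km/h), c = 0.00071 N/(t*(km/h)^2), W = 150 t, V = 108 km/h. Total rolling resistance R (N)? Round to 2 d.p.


b*V = 0.0086 * 108 = 0.9288
c*V^2 = 0.00071 * 11664 = 8.28144
R_per_t = 1.63 + 0.9288 + 8.28144 = 10.84024 N/t
R_total = 10.84024 * 150 = 1626.04 N

1626.04


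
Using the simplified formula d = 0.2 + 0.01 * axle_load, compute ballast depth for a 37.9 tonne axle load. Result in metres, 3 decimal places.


d = 0.2 + 0.01 * 37.9
d = 0.2 + 0.379
d = 0.579 m

0.579


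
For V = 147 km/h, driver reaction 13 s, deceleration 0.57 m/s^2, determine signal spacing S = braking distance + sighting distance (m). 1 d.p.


V = 147 / 3.6 = 40.8333 m/s
Braking distance = 40.8333^2 / (2*0.57) = 1462.5975 m
Sighting distance = 40.8333 * 13 = 530.8333 m
S = 1462.5975 + 530.8333 = 1993.4 m

1993.4


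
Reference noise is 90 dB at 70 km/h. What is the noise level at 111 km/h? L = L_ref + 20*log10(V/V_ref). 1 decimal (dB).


V/V_ref = 111 / 70 = 1.585714
log10(1.585714) = 0.200225
20 * 0.200225 = 4.0045
L = 90 + 4.0045 = 94.0 dB

94.0


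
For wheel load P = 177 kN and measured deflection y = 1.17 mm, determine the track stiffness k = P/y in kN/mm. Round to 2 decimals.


Track stiffness k = P / y
k = 177 / 1.17
k = 151.28 kN/mm

151.28


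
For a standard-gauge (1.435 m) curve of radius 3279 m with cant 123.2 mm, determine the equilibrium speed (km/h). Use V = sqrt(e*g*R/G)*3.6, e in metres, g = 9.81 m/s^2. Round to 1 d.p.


Convert cant: e = 123.2 mm = 0.1232 m
V_ms = sqrt(0.1232 * 9.81 * 3279 / 1.435)
V_ms = sqrt(2761.653776) = 52.5514 m/s
V = 52.5514 * 3.6 = 189.2 km/h

189.2


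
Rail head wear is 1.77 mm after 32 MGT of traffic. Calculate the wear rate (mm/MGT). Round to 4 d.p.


Wear rate = total wear / cumulative tonnage
Rate = 1.77 / 32
Rate = 0.0553 mm/MGT

0.0553


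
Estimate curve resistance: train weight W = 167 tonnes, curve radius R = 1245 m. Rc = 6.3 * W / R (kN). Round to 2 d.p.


Rc = 6.3 * W / R
Rc = 6.3 * 167 / 1245
Rc = 1052.1 / 1245
Rc = 0.85 kN

0.85


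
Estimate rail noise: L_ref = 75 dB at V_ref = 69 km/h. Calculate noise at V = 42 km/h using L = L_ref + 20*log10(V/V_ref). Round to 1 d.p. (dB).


V/V_ref = 42 / 69 = 0.608696
log10(0.608696) = -0.2156
20 * -0.2156 = -4.312
L = 75 + -4.312 = 70.7 dB

70.7


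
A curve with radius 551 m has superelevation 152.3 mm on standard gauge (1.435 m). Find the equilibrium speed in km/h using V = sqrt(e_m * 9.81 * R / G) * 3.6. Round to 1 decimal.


Convert cant: e = 152.3 mm = 0.1523 m
V_ms = sqrt(0.1523 * 9.81 * 551 / 1.435)
V_ms = sqrt(573.678546) = 23.9516 m/s
V = 23.9516 * 3.6 = 86.2 km/h

86.2


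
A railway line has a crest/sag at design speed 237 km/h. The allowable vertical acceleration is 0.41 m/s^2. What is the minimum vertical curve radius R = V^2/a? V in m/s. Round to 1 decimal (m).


Convert speed: V = 237 / 3.6 = 65.8333 m/s
V^2 = 4334.0278 m^2/s^2
R_v = 4334.0278 / 0.41
R_v = 10570.8 m

10570.8


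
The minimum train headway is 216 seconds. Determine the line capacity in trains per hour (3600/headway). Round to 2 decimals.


Capacity = 3600 / headway
Capacity = 3600 / 216
Capacity = 16.67 trains/hour

16.67


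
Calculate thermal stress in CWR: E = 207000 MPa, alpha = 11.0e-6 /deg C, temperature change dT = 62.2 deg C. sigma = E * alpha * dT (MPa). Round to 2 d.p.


sigma = E * alpha * dT
sigma = 207000 * 11.0e-6 * 62.2
sigma = 2.277 * 62.2
sigma = 141.63 MPa

141.63


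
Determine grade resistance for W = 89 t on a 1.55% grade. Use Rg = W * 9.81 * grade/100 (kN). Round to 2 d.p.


Rg = W * 9.81 * grade / 100
Rg = 89 * 9.81 * 1.55 / 100
Rg = 873.09 * 0.0155
Rg = 13.53 kN

13.53


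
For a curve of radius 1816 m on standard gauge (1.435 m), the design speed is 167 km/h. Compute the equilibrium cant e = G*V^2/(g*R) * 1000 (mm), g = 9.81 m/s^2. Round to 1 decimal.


Convert speed: V = 167 / 3.6 = 46.3889 m/s
Apply formula: e = 1.435 * 46.3889^2 / (9.81 * 1816)
e = 1.435 * 2151.929 / 17814.96
e = 0.173338 m = 173.3 mm

173.3


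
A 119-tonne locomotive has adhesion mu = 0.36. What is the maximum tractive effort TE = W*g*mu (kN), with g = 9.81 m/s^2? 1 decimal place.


TE_max = W * g * mu
TE_max = 119 * 9.81 * 0.36
TE_max = 1167.39 * 0.36
TE_max = 420.3 kN

420.3


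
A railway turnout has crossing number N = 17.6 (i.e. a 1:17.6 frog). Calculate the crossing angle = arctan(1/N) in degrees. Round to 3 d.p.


1/N = 1/17.6 = 0.056818
angle = arctan(0.056818) = 0.056757 rad
angle = 0.056757 * 180/pi = 3.252 degrees

3.252


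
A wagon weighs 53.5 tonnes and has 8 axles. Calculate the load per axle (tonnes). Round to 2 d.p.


Load per axle = total weight / number of axles
Load = 53.5 / 8
Load = 6.69 tonnes

6.69


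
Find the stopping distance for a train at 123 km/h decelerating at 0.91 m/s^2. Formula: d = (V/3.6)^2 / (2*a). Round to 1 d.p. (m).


Convert speed: V = 123 / 3.6 = 34.1667 m/s
V^2 = 1167.3611
d = 1167.3611 / (2 * 0.91)
d = 1167.3611 / 1.82
d = 641.4 m

641.4


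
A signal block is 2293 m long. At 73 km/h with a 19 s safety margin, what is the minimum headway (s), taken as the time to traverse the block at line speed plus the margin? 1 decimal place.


V = 73 / 3.6 = 20.2778 m/s
Block traversal time = 2293 / 20.2778 = 113.0795 s
Headway = 113.0795 + 19
Headway = 132.1 s

132.1


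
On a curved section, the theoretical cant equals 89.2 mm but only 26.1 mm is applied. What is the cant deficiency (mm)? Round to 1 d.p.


Cant deficiency = equilibrium cant - actual cant
CD = 89.2 - 26.1
CD = 63.1 mm

63.1


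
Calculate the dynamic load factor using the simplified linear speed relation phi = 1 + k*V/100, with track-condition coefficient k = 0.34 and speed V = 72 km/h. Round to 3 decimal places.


phi = 1 + k * V / 100
phi = 1 + 0.34 * 72 / 100
phi = 1 + 0.2448
phi = 1.245

1.245


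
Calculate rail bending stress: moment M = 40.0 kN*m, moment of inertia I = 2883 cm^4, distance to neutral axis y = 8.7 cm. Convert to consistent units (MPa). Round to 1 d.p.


Convert units:
M = 40.0 kN*m = 40000000 N*mm
y = 8.7 cm = 87 mm
I = 2883 cm^4 = 28830000 mm^4
sigma = 40000000 * 87 / 28830000
sigma = 120.7 MPa

120.7


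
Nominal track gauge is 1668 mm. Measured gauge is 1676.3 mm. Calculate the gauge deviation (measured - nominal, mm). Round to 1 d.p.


Deviation = measured - nominal
Deviation = 1676.3 - 1668
Deviation = 8.3 mm

8.3


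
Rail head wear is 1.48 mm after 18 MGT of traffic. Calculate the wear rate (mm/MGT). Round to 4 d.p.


Wear rate = total wear / cumulative tonnage
Rate = 1.48 / 18
Rate = 0.0822 mm/MGT

0.0822


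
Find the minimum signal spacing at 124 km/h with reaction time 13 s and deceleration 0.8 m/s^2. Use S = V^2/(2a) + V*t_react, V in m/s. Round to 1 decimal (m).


V = 124 / 3.6 = 34.4444 m/s
Braking distance = 34.4444^2 / (2*0.8) = 741.5123 m
Sighting distance = 34.4444 * 13 = 447.7778 m
S = 741.5123 + 447.7778 = 1189.3 m

1189.3
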